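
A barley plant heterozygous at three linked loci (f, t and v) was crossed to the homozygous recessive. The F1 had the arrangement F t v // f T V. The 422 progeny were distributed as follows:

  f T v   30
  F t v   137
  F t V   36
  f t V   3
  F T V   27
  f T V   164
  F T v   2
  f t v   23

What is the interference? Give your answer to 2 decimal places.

The two rarest classes, F T v and f t V, are the double crossovers. Comparing them with the parentals, only the t allele has switched, so t is the middle locus and the order is f – t – v.
f–t: (50 + 5)/422 = 0.1303; t–v: (66 + 5)/422 = 0.1682.
Expected DCO frequency = 0.1303 × 0.1682 ≈ 0.02192; observed = 5/422 ≈ 0.01185.
Coefficient of coincidence = 0.01185/0.02192 ≈ 0.54; interference = 1 − 0.54 = 0.46.

0.46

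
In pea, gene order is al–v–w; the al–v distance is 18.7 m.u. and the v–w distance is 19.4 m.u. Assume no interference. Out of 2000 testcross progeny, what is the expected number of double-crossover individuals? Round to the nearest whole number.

Map distances give recombination frequencies of 0.187 and 0.194 for the two intervals.
With no interference, expected double-crossover frequency = 0.187 × 0.194 = 0.03628.
Expected number = 0.03628 × 2000 = 72.56 ≈ 73.

73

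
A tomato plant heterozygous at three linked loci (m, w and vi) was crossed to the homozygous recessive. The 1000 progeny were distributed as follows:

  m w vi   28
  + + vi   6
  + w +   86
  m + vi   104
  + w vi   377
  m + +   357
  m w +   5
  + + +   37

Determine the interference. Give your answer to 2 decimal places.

The two most frequent reciprocal classes, + w vi and m + +, are the parental types, so the F1 was + w vi / m + +.
The two rarest classes, + + vi and m w +, are the double crossovers. Comparing them with the parentals, only the w allele has switched, so w is the middle locus and the order is m – w – vi.
m–w: (65 + 11)/1000 = 0.0760; w–vi: (190 + 11)/1000 = 0.2010.
Expected DCO frequency = 0.0760 × 0.2010 ≈ 0.01528; observed = 11/1000 ≈ 0.01100.
Coefficient of coincidence = 0.01100/0.01528 ≈ 0.72; interference = 1 − 0.72 = 0.28.

0.28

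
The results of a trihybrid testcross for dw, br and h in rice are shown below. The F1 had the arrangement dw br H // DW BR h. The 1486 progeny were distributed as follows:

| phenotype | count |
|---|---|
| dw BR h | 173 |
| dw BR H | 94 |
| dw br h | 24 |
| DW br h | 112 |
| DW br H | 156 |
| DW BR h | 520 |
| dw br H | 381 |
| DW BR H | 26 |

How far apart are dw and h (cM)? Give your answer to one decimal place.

The two rarest classes, dw br h and DW BR H, are the double crossovers. Comparing them with the parentals, only the h allele has switched, so h is the middle locus and the order is dw – h – br.
Crossovers in the dw–h interval produce the single-crossover classes DW br H and dw BR h (156 + 173 = 329) plus the double crossovers (50).
RF(dw–h) = (329 + 50) / 1486 = 379/1486 = 0.2550 → 25.5 cM.

25.5 cM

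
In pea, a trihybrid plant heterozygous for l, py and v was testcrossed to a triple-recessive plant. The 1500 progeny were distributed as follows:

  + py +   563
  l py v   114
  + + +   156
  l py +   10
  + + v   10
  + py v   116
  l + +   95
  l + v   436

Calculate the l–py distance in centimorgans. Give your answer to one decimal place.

The two most frequent reciprocal classes, l + v and + py +, are the parental types, so the F1 was l + v / + py +.
The two rarest classes, + + v and l py +, are the double crossovers. Comparing them with the parentals, only the l allele has switched, so l is the middle locus and the order is py – l – v.
Crossovers in the py–l interval produce the single-crossover classes l py v and + + + (114 + 156 = 270) plus the double crossovers (20).
RF(py–l) = (270 + 20) / 1500 = 290/1500 = 0.1933 → 19.3 centimorgans.

19.3 centimorgans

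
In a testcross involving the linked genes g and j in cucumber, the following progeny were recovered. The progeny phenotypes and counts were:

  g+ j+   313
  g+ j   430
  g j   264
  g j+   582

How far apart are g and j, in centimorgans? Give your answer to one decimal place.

The two most frequent classes, g+ j (430) and g j+ (582), are the parental types, so the F1 was g+ j / g j+.
The recombinant classes are g+ j+ and g j: 313 + 264 = 577.
Recombination frequency = 577/1589 = 0.3631 ≈ 36.3%, i.e. 36.3 centimorgans.

36.3 centimorgans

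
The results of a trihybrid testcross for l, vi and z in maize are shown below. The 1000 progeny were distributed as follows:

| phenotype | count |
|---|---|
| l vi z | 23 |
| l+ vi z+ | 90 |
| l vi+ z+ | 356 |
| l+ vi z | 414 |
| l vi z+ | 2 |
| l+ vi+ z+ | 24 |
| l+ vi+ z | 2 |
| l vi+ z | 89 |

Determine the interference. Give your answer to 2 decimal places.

The two most frequent reciprocal classes, l+ vi z and l vi+ z+, are the parental types, so the F1 was l+ vi z / l vi+ z+.
The two rarest classes, l+ vi+ z and l vi z+, are the double crossovers. Comparing them with the parentals, only the vi allele has switched, so vi is the middle locus and the order is l – vi – z.
l–vi: (47 + 4)/1000 = 0.0510; vi–z: (179 + 4)/1000 = 0.1830.
Expected DCO frequency = 0.0510 × 0.1830 ≈ 0.00933; observed = 4/1000 ≈ 0.00400.
Coefficient of coincidence = 0.00400/0.00933 ≈ 0.43; interference = 1 − 0.43 = 0.57.

0.57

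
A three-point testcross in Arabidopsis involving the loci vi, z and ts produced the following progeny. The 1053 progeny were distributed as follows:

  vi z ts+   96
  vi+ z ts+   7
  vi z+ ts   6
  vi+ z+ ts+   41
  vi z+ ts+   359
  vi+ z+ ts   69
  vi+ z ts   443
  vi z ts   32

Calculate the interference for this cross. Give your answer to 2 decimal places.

The two most frequent reciprocal classes, vi+ z ts and vi z+ ts+, are the parental types, so the F1 was vi+ z ts / vi z+ ts+.
The two rarest classes, vi+ z ts+ and vi z+ ts, are the double crossovers. Comparing them with the parentals, only the ts allele has switched, so ts is the middle locus and the order is z – ts – vi.
z–ts: (165 + 13)/1053 = 0.1690; ts–vi: (73 + 13)/1053 = 0.0817.
Expected DCO frequency = 0.1690 × 0.0817 ≈ 0.01381; observed = 13/1053 ≈ 0.01235.
Coefficient of coincidence = 0.01235/0.01381 ≈ 0.89; interference = 1 − 0.89 = 0.11.

0.11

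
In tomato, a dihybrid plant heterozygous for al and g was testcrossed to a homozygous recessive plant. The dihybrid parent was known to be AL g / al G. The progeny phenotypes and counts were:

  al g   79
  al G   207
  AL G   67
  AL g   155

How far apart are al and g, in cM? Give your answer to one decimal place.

28.7 cM

The recombinant classes are AL G and al g: 67 + 79 = 146.
Recombination frequency = 146/508 = 0.2874 ≈ 28.7%, i.e. 28.7 cM.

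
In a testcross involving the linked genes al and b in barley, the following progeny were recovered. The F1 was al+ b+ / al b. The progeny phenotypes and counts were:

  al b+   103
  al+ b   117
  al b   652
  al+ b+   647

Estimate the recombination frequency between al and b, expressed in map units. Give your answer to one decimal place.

The recombinant classes are al+ b and al b+: 117 + 103 = 220.
Recombination frequency = 220/1519 = 0.1448 ≈ 14.5%, i.e. 14.5 map units.

14.5 map units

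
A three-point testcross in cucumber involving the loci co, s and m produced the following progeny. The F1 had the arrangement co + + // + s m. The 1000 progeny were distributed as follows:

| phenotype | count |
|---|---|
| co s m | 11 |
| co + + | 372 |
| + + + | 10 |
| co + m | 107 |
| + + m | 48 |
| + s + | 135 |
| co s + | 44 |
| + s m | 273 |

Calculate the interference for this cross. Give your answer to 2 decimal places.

The two rarest classes, + + + and co s m, are the double crossovers. Comparing them with the parentals, only the co allele has switched, so co is the middle locus and the order is m – co – s.
m–co: (242 + 21)/1000 = 0.2630; co–s: (92 + 21)/1000 = 0.1130.
Expected DCO frequency = 0.2630 × 0.1130 ≈ 0.02972; observed = 21/1000 ≈ 0.02100.
Coefficient of coincidence = 0.02100/0.02972 ≈ 0.71; interference = 1 − 0.71 = 0.29.

0.29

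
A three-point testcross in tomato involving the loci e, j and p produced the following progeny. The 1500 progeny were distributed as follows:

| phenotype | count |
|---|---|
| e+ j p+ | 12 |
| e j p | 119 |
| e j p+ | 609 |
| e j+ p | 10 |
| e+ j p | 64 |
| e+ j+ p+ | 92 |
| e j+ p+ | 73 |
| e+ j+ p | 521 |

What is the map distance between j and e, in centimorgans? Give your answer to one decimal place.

The two most frequent reciprocal classes, e+ j+ p and e j p+, are the parental types, so the F1 was e+ j+ p / e j p+.
The two rarest classes, e j+ p and e+ j p+, are the double crossovers. Comparing them with the parentals, only the e allele has switched, so e is the middle locus and the order is j – e – p.
Crossovers in the j–e interval produce the single-crossover classes e+ j p and e j+ p+ (64 + 73 = 137) plus the double crossovers (22).
RF(j–e) = (137 + 22) / 1500 = 159/1500 = 0.1060 → 10.6 centimorgans.

10.6 centimorgans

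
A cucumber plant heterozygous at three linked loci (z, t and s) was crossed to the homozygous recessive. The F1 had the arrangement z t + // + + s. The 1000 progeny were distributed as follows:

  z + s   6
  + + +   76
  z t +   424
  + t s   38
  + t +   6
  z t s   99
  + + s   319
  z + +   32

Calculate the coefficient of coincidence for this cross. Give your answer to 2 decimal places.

0.78

The two rarest classes, + t + and z + s, are the double crossovers. Comparing them with the parentals, only the z allele has switched, so z is the middle locus and the order is s – z – t.
s–z: (175 + 12)/1000 = 0.1870; z–t: (70 + 12)/1000 = 0.0820.
Expected DCO frequency = 0.1870 × 0.0820 ≈ 0.01533; observed = 12/1000 ≈ 0.01200.
Coefficient of coincidence = 0.01200/0.01533 ≈ 0.78.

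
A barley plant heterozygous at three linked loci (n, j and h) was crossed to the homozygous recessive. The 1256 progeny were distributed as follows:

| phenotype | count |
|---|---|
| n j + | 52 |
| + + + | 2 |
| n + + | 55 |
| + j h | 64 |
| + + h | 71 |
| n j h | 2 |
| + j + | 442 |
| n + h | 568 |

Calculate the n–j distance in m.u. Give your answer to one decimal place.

The two most frequent reciprocal classes, n + h and + j +, are the parental types, so the F1 was n + h / + j +.
The two rarest classes, n j h and + + +, are the double crossovers. Comparing them with the parentals, only the j allele has switched, so j is the middle locus and the order is h – j – n.
Crossovers in the j–n interval produce the single-crossover classes + + h and n j + (71 + 52 = 123) plus the double crossovers (4).
RF(j–n) = (123 + 4) / 1256 = 127/1256 = 0.1011 → 10.1 m.u.

10.1 m.u.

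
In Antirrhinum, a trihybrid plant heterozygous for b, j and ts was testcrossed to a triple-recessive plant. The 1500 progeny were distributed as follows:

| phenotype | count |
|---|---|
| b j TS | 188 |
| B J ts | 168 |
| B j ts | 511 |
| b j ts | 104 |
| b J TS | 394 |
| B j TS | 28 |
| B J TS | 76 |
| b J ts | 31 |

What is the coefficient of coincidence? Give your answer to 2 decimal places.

0.89

The two most frequent reciprocal classes, B j ts and b J TS, are the parental types, so the F1 was B j ts / b J TS.
The two rarest classes, B j TS and b J ts, are the double crossovers. Comparing them with the parentals, only the ts allele has switched, so ts is the middle locus and the order is b – ts – j.
b–ts: (180 + 59)/1500 = 0.1593; ts–j: (356 + 59)/1500 = 0.2767.
Expected DCO frequency = 0.1593 × 0.2767 ≈ 0.04408; observed = 59/1500 ≈ 0.03933.
Coefficient of coincidence = 0.03933/0.04408 ≈ 0.89.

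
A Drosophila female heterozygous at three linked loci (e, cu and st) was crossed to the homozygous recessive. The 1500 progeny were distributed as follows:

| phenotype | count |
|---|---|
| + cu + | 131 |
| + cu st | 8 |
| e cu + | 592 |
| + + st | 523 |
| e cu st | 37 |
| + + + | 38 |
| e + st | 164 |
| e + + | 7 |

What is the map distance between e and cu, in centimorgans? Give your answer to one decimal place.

20.7 centimorgans

The two most frequent reciprocal classes, e cu + and + + st, are the parental types, so the F1 was e cu + / + + st.
The two rarest classes, e + + and + cu st, are the double crossovers. Comparing them with the parentals, only the cu allele has switched, so cu is the middle locus and the order is e – cu – st.
Crossovers in the e–cu interval produce the single-crossover classes + cu + and e + st (131 + 164 = 295) plus the double crossovers (15).
RF(e–cu) = (295 + 15) / 1500 = 310/1500 = 0.2067 → 20.7 centimorgans.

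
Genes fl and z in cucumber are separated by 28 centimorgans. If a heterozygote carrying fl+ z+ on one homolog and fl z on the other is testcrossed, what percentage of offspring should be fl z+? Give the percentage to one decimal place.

14.0%

A map distance of 28 centimorgans corresponds to a recombination frequency of 0.280.
The F1 is fl+ z+ / fl z, so fl z+ is a recombinant gamete class with expected frequency r/2 = 0.280/2 = 0.1400.
That is 0.1400 = 14.0% of the progeny.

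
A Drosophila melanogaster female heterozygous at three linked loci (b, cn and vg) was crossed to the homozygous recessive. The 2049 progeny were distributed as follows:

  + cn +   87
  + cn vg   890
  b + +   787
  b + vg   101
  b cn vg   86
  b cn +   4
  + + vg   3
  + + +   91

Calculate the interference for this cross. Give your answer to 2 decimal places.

The two most frequent reciprocal classes, + cn vg and b + +, are the parental types, so the F1 was + cn vg / b + +.
The two rarest classes, + + vg and b cn +, are the double crossovers. Comparing them with the parentals, only the cn allele has switched, so cn is the middle locus and the order is b – cn – vg.
b–cn: (177 + 7)/2049 = 0.0898; cn–vg: (188 + 7)/2049 = 0.0952.
Expected DCO frequency = 0.0898 × 0.0952 ≈ 0.00855; observed = 7/2049 ≈ 0.00342.
Coefficient of coincidence = 0.00342/0.00855 ≈ 0.40; interference = 1 − 0.40 = 0.60.

0.60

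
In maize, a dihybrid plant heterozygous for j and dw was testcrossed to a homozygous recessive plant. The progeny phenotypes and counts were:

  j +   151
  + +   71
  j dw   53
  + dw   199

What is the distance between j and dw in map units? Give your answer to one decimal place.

The two most frequent classes, + dw (199) and j + (151), are the parental types, so the F1 was + dw / j +.
The recombinant classes are + + and j dw: 71 + 53 = 124.
Recombination frequency = 124/474 = 0.2616 ≈ 26.2%, i.e. 26.2 map units.

26.2 map units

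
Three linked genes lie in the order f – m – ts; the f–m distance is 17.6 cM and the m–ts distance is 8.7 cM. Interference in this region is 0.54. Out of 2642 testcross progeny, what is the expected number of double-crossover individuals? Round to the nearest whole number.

19

Map distances give recombination frequencies of 0.176 and 0.087 for the two intervals.
With interference 0.54 (so coincidence = 0.46), expected double-crossover frequency = 0.176 × 0.087 × 0.46 = 0.00704.
Expected number = 0.00704 × 2642 = 18.61 ≈ 19.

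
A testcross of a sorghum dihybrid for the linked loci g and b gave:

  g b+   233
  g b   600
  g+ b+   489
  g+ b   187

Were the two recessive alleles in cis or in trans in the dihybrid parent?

cis

The two most frequent classes are g+ b+ (489) and g b (600); these are the parental (non-recombinant) types.
So the F1 carried g+ b+ on one chromosome and g b on the other — the recessive alleles are on the same chromosome (cis / coupling).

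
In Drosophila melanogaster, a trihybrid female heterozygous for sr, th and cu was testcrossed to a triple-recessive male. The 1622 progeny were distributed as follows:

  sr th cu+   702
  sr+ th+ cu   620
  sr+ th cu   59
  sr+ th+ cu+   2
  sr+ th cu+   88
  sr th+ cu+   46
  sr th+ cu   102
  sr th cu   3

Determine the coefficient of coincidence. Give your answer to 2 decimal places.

0.38

The two most frequent reciprocal classes, sr+ th+ cu and sr th cu+, are the parental types, so the F1 was sr+ th+ cu / sr th cu+.
The two rarest classes, sr+ th+ cu+ and sr th cu, are the double crossovers. Comparing them with the parentals, only the cu allele has switched, so cu is the middle locus and the order is sr – cu – th.
sr–cu: (190 + 5)/1622 = 0.1202; cu–th: (105 + 5)/1622 = 0.0678.
Expected DCO frequency = 0.1202 × 0.0678 ≈ 0.00815; observed = 5/1622 ≈ 0.00308.
Coefficient of coincidence = 0.00308/0.00815 ≈ 0.38.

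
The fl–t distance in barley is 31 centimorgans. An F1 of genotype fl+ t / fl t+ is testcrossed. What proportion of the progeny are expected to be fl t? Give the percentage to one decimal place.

A map distance of 31 centimorgans corresponds to a recombination frequency of 0.310.
The F1 is fl+ t / fl t+, so fl t is a recombinant gamete class with expected frequency r/2 = 0.310/2 = 0.1550.
That is 0.1550 = 15.5% of the progeny.

15.5%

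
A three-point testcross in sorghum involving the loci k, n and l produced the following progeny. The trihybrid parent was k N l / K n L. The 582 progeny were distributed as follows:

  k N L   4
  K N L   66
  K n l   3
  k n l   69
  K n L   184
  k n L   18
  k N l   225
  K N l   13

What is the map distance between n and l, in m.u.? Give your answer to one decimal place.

24.4 m.u.

The two rarest classes, k N L and K n l, are the double crossovers. Comparing them with the parentals, only the l allele has switched, so l is the middle locus and the order is k – l – n.
Crossovers in the l–n interval produce the single-crossover classes k n l and K N L (69 + 66 = 135) plus the double crossovers (7).
RF(l–n) = (135 + 7) / 582 = 142/582 = 0.2440 → 24.4 m.u.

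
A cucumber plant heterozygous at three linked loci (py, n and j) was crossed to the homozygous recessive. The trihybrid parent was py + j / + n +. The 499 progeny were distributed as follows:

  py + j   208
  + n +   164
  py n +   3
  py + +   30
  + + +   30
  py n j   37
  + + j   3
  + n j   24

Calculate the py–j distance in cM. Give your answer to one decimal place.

12.0 cM

The two rarest classes, + + j and py n +, are the double crossovers. Comparing them with the parentals, only the py allele has switched, so py is the middle locus and the order is j – py – n.
Crossovers in the j–py interval produce the single-crossover classes py + + and + n j (30 + 24 = 54) plus the double crossovers (6).
RF(j–py) = (54 + 6) / 499 = 60/499 = 0.1202 → 12.0 cM.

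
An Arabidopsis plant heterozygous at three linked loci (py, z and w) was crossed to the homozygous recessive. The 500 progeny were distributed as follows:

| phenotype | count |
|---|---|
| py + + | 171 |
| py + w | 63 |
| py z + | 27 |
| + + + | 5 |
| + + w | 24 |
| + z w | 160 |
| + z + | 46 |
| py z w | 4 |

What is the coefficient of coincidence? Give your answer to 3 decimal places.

The two most frequent reciprocal classes, + z w and py + +, are the parental types, so the F1 was + z w / py + +.
The two rarest classes, py z w and + + +, are the double crossovers. Comparing them with the parentals, only the py allele has switched, so py is the middle locus and the order is w – py – z.
w–py: (109 + 9)/500 = 0.2360; py–z: (51 + 9)/500 = 0.1200.
Expected DCO frequency = 0.2360 × 0.1200 ≈ 0.02832; observed = 9/500 ≈ 0.01800.
Coefficient of coincidence = 0.01800/0.02832 ≈ 0.636.

0.636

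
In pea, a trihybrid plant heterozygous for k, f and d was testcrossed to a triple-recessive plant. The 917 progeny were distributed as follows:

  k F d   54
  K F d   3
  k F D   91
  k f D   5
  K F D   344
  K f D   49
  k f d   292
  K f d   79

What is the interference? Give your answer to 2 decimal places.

The two most frequent reciprocal classes, K F D and k f d, are the parental types, so the F1 was K F D / k f d.
The two rarest classes, K F d and k f D, are the double crossovers. Comparing them with the parentals, only the d allele has switched, so d is the middle locus and the order is k – d – f.
k–d: (170 + 8)/917 = 0.1941; d–f: (103 + 8)/917 = 0.1210.
Expected DCO frequency = 0.1941 × 0.1210 ≈ 0.02349; observed = 8/917 ≈ 0.00872.
Coefficient of coincidence = 0.00872/0.02349 ≈ 0.37; interference = 1 − 0.37 = 0.63.

0.63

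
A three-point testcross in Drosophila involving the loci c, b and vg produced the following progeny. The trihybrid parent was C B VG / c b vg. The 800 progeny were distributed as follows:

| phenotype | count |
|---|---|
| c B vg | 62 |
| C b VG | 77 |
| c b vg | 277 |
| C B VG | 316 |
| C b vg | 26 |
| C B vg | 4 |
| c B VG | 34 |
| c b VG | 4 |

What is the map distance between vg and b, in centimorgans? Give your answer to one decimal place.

18.4 centimorgans

The two rarest classes, C B vg and c b VG, are the double crossovers. Comparing them with the parentals, only the vg allele has switched, so vg is the middle locus and the order is b – vg – c.
Crossovers in the b–vg interval produce the single-crossover classes C b VG and c B vg (77 + 62 = 139) plus the double crossovers (8).
RF(b–vg) = (139 + 8) / 800 = 147/800 = 0.1837 → 18.4 centimorgans.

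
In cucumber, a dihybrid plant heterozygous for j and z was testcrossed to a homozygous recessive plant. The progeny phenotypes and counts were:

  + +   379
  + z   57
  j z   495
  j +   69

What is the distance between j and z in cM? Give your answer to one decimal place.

12.6 cM

The two most frequent classes, + + (379) and j z (495), are the parental types, so the F1 was + + / j z.
The recombinant classes are + z and j +: 57 + 69 = 126.
Recombination frequency = 126/1000 = 0.1260 ≈ 12.6%, i.e. 12.6 cM.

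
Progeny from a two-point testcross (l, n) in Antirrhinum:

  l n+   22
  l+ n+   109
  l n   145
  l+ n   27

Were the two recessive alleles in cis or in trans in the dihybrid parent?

cis

The two most frequent classes are l+ n+ (109) and l n (145); these are the parental (non-recombinant) types.
So the F1 carried l+ n+ on one chromosome and l n on the other — the recessive alleles are on the same chromosome (cis / coupling).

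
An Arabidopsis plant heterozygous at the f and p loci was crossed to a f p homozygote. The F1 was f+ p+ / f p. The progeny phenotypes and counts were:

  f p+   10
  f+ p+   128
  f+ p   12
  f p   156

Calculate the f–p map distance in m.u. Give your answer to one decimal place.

7.2 m.u.

The recombinant classes are f+ p and f p+: 12 + 10 = 22.
Recombination frequency = 22/306 = 0.0719 ≈ 7.2%, i.e. 7.2 m.u.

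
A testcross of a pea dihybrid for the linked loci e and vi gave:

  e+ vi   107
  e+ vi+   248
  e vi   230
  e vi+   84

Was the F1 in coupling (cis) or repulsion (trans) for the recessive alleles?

The two most frequent classes are e+ vi+ (248) and e vi (230); these are the parental (non-recombinant) types.
So the F1 carried e+ vi+ on one chromosome and e vi on the other — the recessive alleles are on the same chromosome (cis / coupling).

cis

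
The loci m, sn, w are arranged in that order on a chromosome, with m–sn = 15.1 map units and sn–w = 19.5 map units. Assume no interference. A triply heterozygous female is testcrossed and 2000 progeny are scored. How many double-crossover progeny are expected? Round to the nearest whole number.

Map distances give recombination frequencies of 0.151 and 0.195 for the two intervals.
With no interference, expected double-crossover frequency = 0.151 × 0.195 = 0.02944.
Expected number = 0.02944 × 2000 = 58.89 ≈ 59.

59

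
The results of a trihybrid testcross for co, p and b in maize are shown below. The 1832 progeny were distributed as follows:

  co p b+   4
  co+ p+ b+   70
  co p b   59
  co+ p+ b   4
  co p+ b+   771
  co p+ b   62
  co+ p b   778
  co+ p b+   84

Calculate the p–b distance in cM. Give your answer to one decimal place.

The two most frequent reciprocal classes, co p+ b+ and co+ p b, are the parental types, so the F1 was co p+ b+ / co+ p b.
The two rarest classes, co p b+ and co+ p+ b, are the double crossovers. Comparing them with the parentals, only the p allele has switched, so p is the middle locus and the order is co – p – b.
Crossovers in the p–b interval produce the single-crossover classes co p+ b and co+ p b+ (62 + 84 = 146) plus the double crossovers (8).
RF(p–b) = (146 + 8) / 1832 = 154/1832 = 0.0841 → 8.4 cM.

8.4 cM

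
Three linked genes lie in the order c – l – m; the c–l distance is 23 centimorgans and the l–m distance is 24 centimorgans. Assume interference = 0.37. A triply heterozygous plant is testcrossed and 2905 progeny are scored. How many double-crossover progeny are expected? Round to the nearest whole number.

101

Map distances give recombination frequencies of 0.230 and 0.240 for the two intervals.
With interference 0.37 (so coincidence = 0.63), expected double-crossover frequency = 0.230 × 0.240 × 0.63 = 0.03478.
Expected number = 0.03478 × 2905 = 101.02 ≈ 101.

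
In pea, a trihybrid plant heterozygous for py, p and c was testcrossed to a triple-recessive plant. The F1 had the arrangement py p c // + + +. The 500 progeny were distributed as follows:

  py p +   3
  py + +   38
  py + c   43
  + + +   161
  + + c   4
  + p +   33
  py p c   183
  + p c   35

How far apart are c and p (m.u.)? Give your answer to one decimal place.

The two rarest classes, py p + and + + c, are the double crossovers. Comparing them with the parentals, only the c allele has switched, so c is the middle locus and the order is py – c – p.
Crossovers in the c–p interval produce the single-crossover classes py + c and + p + (43 + 33 = 76) plus the double crossovers (7).
RF(c–p) = (76 + 7) / 500 = 83/500 = 0.1660 → 16.6 m.u.

16.6 m.u.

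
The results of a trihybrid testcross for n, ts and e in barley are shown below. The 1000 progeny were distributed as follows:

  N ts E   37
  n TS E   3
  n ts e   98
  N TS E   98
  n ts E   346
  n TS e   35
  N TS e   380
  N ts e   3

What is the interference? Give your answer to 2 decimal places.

The two most frequent reciprocal classes, n ts E and N TS e, are the parental types, so the F1 was n ts E / N TS e.
The two rarest classes, n TS E and N ts e, are the double crossovers. Comparing them with the parentals, only the ts allele has switched, so ts is the middle locus and the order is n – ts – e.
n–ts: (72 + 6)/1000 = 0.0780; ts–e: (196 + 6)/1000 = 0.2020.
Expected DCO frequency = 0.0780 × 0.2020 ≈ 0.01576; observed = 6/1000 ≈ 0.00600.
Coefficient of coincidence = 0.00600/0.01576 ≈ 0.38; interference = 1 − 0.38 = 0.62.

0.62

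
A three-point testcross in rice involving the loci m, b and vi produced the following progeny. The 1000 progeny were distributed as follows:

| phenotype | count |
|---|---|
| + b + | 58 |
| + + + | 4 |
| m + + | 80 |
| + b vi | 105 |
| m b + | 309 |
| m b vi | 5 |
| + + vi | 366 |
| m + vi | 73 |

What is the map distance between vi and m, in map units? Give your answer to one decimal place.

The two most frequent reciprocal classes, m b + and + + vi, are the parental types, so the F1 was m b + / + + vi.
The two rarest classes, m b vi and + + +, are the double crossovers. Comparing them with the parentals, only the vi allele has switched, so vi is the middle locus and the order is b – vi – m.
Crossovers in the vi–m interval produce the single-crossover classes + b + and m + vi (58 + 73 = 131) plus the double crossovers (9).
RF(vi–m) = (131 + 9) / 1000 = 140/1000 = 0.1400 → 14.0 map units.

14.0 map units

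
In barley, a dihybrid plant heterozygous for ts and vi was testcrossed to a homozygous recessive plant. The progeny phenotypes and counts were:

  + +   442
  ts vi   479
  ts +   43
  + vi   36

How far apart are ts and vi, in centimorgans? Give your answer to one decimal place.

The two most frequent classes, + + (442) and ts vi (479), are the parental types, so the F1 was + + / ts vi.
The recombinant classes are + vi and ts +: 36 + 43 = 79.
Recombination frequency = 79/1000 = 0.0790 ≈ 7.9%, i.e. 7.9 centimorgans.

7.9 centimorgans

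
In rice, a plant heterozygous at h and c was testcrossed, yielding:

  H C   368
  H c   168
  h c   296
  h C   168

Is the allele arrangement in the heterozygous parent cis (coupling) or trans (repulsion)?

cis

The two most frequent classes are H C (368) and h c (296); these are the parental (non-recombinant) types.
So the F1 carried H C on one chromosome and h c on the other — the recessive alleles are on the same chromosome (cis / coupling).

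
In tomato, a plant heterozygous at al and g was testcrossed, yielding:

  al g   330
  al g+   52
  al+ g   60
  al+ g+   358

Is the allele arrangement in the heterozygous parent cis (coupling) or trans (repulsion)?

cis

The two most frequent classes are al+ g+ (358) and al g (330); these are the parental (non-recombinant) types.
So the F1 carried al+ g+ on one chromosome and al g on the other — the recessive alleles are on the same chromosome (cis / coupling).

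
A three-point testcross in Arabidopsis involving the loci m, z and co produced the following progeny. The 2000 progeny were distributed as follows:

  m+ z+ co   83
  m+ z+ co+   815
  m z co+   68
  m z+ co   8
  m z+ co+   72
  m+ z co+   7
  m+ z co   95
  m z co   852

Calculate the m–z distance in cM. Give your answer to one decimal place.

The two most frequent reciprocal classes, m z co and m+ z+ co+, are the parental types, so the F1 was m z co / m+ z+ co+.
The two rarest classes, m z+ co and m+ z co+, are the double crossovers. Comparing them with the parentals, only the z allele has switched, so z is the middle locus and the order is m – z – co.
Crossovers in the m–z interval produce the single-crossover classes m+ z co and m z+ co+ (95 + 72 = 167) plus the double crossovers (15).
RF(m–z) = (167 + 15) / 2000 = 182/2000 = 0.0910 → 9.1 cM.

9.1 cM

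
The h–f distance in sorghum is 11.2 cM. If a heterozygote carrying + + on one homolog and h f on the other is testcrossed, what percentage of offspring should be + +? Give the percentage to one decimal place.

44.4%

A map distance of 11.2 cM corresponds to a recombination frequency of 0.112.
The F1 is + + / h f, so + + is a parental gamete class with expected frequency (1 − r)/2 = 0.888/2 = 0.4440.
That is 0.4440 = 44.4% of the progeny.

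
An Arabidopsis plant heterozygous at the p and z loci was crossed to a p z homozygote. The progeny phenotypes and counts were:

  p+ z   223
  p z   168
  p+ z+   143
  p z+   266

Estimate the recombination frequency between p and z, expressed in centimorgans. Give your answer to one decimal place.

38.9 centimorgans

The two most frequent classes, p+ z (223) and p z+ (266), are the parental types, so the F1 was p+ z / p z+.
The recombinant classes are p+ z+ and p z: 143 + 168 = 311.
Recombination frequency = 311/800 = 0.3887 ≈ 38.9%, i.e. 38.9 centimorgans.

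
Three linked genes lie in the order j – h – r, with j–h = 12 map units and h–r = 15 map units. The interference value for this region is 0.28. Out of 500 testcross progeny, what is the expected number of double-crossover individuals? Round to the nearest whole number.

Map distances give recombination frequencies of 0.120 and 0.150 for the two intervals.
With interference 0.28 (so coincidence = 0.72), expected double-crossover frequency = 0.120 × 0.150 × 0.72 = 0.01296.
Expected number = 0.01296 × 500 = 6.48 ≈ 6.

6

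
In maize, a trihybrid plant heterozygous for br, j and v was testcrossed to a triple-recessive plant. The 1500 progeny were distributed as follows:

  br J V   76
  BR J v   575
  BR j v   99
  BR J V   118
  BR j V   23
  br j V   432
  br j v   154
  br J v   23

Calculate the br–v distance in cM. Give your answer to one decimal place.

The two most frequent reciprocal classes, BR J v and br j V, are the parental types, so the F1 was BR J v / br j V.
The two rarest classes, br J v and BR j V, are the double crossovers. Comparing them with the parentals, only the br allele has switched, so br is the middle locus and the order is v – br – j.
Crossovers in the v–br interval produce the single-crossover classes BR J V and br j v (118 + 154 = 272) plus the double crossovers (46).
RF(v–br) = (272 + 46) / 1500 = 318/1500 = 0.2120 → 21.2 cM.

21.2 cM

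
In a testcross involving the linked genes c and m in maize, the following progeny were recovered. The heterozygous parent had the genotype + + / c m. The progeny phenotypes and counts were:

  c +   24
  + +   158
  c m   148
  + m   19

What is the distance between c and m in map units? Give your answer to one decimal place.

The recombinant classes are + m and c +: 19 + 24 = 43.
Recombination frequency = 43/349 = 0.1232 ≈ 12.3%, i.e. 12.3 map units.

12.3 map units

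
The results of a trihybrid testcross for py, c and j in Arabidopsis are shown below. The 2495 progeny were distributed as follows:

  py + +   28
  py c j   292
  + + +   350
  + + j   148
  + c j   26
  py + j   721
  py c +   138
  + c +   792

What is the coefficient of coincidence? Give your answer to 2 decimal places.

0.57

The two most frequent reciprocal classes, + c + and py + j, are the parental types, so the F1 was + c + / py + j.
The two rarest classes, + c j and py + +, are the double crossovers. Comparing them with the parentals, only the j allele has switched, so j is the middle locus and the order is py – j – c.
py–j: (286 + 54)/2495 = 0.1363; j–c: (642 + 54)/2495 = 0.2790.
Expected DCO frequency = 0.1363 × 0.2790 ≈ 0.03803; observed = 54/2495 ≈ 0.02164.
Coefficient of coincidence = 0.02164/0.03803 ≈ 0.57.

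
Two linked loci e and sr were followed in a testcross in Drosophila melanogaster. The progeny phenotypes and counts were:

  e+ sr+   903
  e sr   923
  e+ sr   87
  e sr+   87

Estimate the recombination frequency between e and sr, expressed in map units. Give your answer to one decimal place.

The two most frequent classes, e+ sr+ (903) and e sr (923), are the parental types, so the F1 was e+ sr+ / e sr.
The recombinant classes are e+ sr and e sr+: 87 + 87 = 174.
Recombination frequency = 174/2000 = 0.0870 ≈ 8.7%, i.e. 8.7 map units.

8.7 map units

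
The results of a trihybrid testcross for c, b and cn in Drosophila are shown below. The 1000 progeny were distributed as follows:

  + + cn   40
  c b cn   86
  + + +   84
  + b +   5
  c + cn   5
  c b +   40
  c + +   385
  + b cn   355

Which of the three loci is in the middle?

cn

The two most frequent reciprocal classes, c + + and + b cn, are the parental types, so the F1 was c + + / + b cn.
The two rarest classes, c + cn and + b +, are the double crossovers. Comparing them with the parentals, only the cn allele has switched, so cn is the middle locus and the order is b – cn – c.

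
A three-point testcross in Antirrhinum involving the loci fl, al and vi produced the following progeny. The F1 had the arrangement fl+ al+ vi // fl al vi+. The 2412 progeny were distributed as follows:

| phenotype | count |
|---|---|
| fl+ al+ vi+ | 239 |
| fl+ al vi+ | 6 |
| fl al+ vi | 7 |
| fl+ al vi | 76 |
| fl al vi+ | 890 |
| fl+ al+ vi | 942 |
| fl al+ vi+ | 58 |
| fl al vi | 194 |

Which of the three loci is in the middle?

fl

The two rarest classes, fl al+ vi and fl+ al vi+, are the double crossovers. Comparing them with the parentals, only the fl allele has switched, so fl is the middle locus and the order is al – fl – vi.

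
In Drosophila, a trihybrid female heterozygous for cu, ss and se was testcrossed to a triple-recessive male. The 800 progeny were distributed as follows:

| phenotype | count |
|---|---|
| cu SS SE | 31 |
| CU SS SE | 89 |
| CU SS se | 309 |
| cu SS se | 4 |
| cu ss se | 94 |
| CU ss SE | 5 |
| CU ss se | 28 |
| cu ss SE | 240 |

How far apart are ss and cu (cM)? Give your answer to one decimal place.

8.5 cM

The two most frequent reciprocal classes, cu ss SE and CU SS se, are the parental types, so the F1 was cu ss SE / CU SS se.
The two rarest classes, CU ss SE and cu SS se, are the double crossovers. Comparing them with the parentals, only the cu allele has switched, so cu is the middle locus and the order is se – cu – ss.
Crossovers in the cu–ss interval produce the single-crossover classes cu SS SE and CU ss se (31 + 28 = 59) plus the double crossovers (9).
RF(cu–ss) = (59 + 9) / 800 = 68/800 = 0.0850 → 8.5 cM.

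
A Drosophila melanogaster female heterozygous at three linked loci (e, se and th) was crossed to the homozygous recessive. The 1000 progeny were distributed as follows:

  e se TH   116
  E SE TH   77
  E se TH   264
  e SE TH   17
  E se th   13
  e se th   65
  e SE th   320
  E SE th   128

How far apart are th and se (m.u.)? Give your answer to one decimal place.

The two most frequent reciprocal classes, E se TH and e SE th, are the parental types, so the F1 was E se TH / e SE th.
The two rarest classes, E se th and e SE TH, are the double crossovers. Comparing them with the parentals, only the th allele has switched, so th is the middle locus and the order is e – th – se.
Crossovers in the th–se interval produce the single-crossover classes E SE TH and e se th (77 + 65 = 142) plus the double crossovers (30).
RF(th–se) = (142 + 30) / 1000 = 172/1000 = 0.1720 → 17.2 m.u.

17.2 m.u.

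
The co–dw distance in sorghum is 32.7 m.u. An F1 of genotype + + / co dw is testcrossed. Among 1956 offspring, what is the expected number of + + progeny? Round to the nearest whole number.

658

A map distance of 32.7 m.u. corresponds to a recombination frequency of 0.327.
The F1 is + + / co dw, so + + is a parental gamete class with expected frequency (1 − r)/2 = 0.673/2 = 0.3365.
Expected number = 0.3365 × 1956 = 658.19 ≈ 658.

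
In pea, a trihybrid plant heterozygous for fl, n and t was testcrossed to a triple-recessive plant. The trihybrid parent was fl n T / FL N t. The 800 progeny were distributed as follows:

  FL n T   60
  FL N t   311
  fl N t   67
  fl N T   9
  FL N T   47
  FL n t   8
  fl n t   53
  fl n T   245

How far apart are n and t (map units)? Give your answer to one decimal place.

The two rarest classes, fl N T and FL n t, are the double crossovers. Comparing them with the parentals, only the n allele has switched, so n is the middle locus and the order is fl – n – t.
Crossovers in the n–t interval produce the single-crossover classes fl n t and FL N T (53 + 47 = 100) plus the double crossovers (17).
RF(n–t) = (100 + 17) / 800 = 117/800 = 0.1462 → 14.6 map units.

14.6 map units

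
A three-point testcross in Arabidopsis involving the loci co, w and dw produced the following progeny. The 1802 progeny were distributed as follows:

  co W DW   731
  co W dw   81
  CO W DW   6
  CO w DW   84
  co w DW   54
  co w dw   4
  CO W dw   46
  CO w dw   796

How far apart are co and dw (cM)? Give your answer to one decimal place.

9.7 cM

The two most frequent reciprocal classes, CO w dw and co W DW, are the parental types, so the F1 was CO w dw / co W DW.
The two rarest classes, co w dw and CO W DW, are the double crossovers. Comparing them with the parentals, only the co allele has switched, so co is the middle locus and the order is w – co – dw.
Crossovers in the co–dw interval produce the single-crossover classes CO w DW and co W dw (84 + 81 = 165) plus the double crossovers (10).
RF(co–dw) = (165 + 10) / 1802 = 175/1802 = 0.0971 → 9.7 cM.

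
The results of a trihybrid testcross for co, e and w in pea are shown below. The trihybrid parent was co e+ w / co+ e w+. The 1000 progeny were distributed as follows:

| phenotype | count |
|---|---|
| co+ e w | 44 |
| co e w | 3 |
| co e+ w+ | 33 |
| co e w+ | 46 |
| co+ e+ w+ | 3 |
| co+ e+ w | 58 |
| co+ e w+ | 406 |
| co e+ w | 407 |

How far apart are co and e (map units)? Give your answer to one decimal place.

The two rarest classes, co e w and co+ e+ w+, are the double crossovers. Comparing them with the parentals, only the e allele has switched, so e is the middle locus and the order is w – e – co.
Crossovers in the e–co interval produce the single-crossover classes co+ e+ w and co e w+ (58 + 46 = 104) plus the double crossovers (6).
RF(e–co) = (104 + 6) / 1000 = 110/1000 = 0.1100 → 11.0 map units.

11.0 map units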